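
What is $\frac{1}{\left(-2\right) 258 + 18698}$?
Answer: $\frac{1}{18182} \approx 5.4999 \cdot 10^{-5}$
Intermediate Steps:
$\frac{1}{\left(-2\right) 258 + 18698} = \frac{1}{-516 + 18698} = \frac{1}{18182}$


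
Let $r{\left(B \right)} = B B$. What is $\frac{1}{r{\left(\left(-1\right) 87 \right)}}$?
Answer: $\frac{1}{7569} \approx 0.00013212$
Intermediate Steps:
$r{\left(B \right)} = B^{2}$
$\frac{1}{r{\left(\left(-1\right) 87 \right)}} = \frac{1}{\left(\left(-1\right) 87\right)^{2}} = \frac{1}{\left(-87\right)^{2}} = \frac{1}{7569}$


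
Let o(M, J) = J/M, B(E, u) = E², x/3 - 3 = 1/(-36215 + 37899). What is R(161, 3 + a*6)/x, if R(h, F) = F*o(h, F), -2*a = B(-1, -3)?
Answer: 0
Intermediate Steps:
x = 15159/1684 (x = 9 + 3/(-36215 + 37899) = 9 + 3/1684 = 15159/1684 ≈ 9.0018)
a = -½ (a = -½*(-1)² = -½*1 = -½ ≈ -0.50000)
R(h, F) = F²/h (R(h, F) = F*(F/h) = F²/h)
R(161, 3 + a*6)/x = ((3 - ½*6)²/161)/(15159/1684) = ((3 - 3)²*(1/161))*(1684/15159) = (0²*(1/161))*(1684/15159) = (0*(1/161))*(1684/15159) = 0*(1684/15159) = 0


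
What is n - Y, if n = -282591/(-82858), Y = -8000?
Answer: 39008623/4874 ≈ 8003.4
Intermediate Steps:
n = 16623/4874 (n = -282591*(-1/82858) = 16623/4874 ≈ 3.4105)
n - Y = 16623/4874 - 1*(-8000) = 16623/4874 + 8000 = 39008623/4874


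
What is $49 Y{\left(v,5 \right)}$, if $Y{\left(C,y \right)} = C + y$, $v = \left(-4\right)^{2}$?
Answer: $1029$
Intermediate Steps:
$v = 16$
$49 Y{\left(v,5 \right)} = 49 \left(16 + 5\right) = 49 \cdot 21 = 1029$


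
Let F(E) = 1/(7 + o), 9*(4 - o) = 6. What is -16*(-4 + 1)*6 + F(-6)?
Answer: 8931/31 ≈ 288.10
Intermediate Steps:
o = 10/3 (o = 4 - ⅑*6 = 4 - ⅔ = 10/3 ≈ 3.3333)
F(E) = 3/31 (F(E) = 1/(7 + 10/3) = 1/(31/3) = 3/31)
-16*(-4 + 1)*6 + F(-6) = -16*(-4 + 1)*6 + 3/31 = -(-48)*6 + 3/31 = -16*(-18) + 3/31 = 288 + 3/31 = 8931/31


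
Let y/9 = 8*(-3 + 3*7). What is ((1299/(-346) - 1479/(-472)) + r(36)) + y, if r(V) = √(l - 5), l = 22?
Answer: 105775479/81656 + √17 ≈ 1299.5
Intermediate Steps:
y = 1296 (y = 9*(8*(-3 + 3*7)) = 9*(8*(-3 + 21)) = 9*(8*18) = 9*144 = 1296)
r(V) = √17 (r(V) = √(22 - 5) = √17)
((1299/(-346) - 1479/(-472)) + r(36)) + y = ((1299/(-346) - 1479/(-472)) + √17) + 1296 = ((1299*(-1/346) - 1479*(-1/472)) + √17) + 1296 = ((-1299/346 + 1479/472) + √17) + 1296 = (-50697/81656 + √17) + 1296 = 105775479/81656 + √17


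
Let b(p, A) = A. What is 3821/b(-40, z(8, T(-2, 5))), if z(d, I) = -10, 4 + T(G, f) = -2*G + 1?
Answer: -3821/10 ≈ -382.10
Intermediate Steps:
T(G, f) = -3 - 2*G (T(G, f) = -4 + (-2*G + 1) = -4 + (1 - 2*G) = -3 - 2*G)
3821/b(-40, z(8, T(-2, 5))) = 3821/(-10) = 3821*(-⅒) = -3821/10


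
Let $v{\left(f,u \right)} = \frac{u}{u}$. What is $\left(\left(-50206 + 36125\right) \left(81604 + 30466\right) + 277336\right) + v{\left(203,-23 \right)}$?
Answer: $-1577780333$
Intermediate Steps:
$v{\left(f,u \right)} = 1$
$\left(\left(-50206 + 36125\right) \left(81604 + 30466\right) + 277336\right) + v{\left(203,-23 \right)} = \left(\left(-50206 + 36125\right) \left(81604 + 30466\right) + 277336\right) + 1 = \left(\left(-14081\right) 112070 + 277336\right) + 1 = \left(-1578057670 + 277336\right) + 1 = -1577780334 + 1 = -1577780333$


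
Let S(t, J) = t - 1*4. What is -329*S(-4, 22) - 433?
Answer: 2199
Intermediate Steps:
S(t, J) = -4 + t (S(t, J) = t - 4 = -4 + t)
-329*S(-4, 22) - 433 = -329*(-4 - 4) - 433 = -329*(-8) - 433 = 2632 - 433 = 2199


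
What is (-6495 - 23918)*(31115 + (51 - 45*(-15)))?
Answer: -968380333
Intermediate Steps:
(-6495 - 23918)*(31115 + (51 - 45*(-15))) = -30413*(31115 + (51 + 675)) = -30413*(31115 + 726) = -30413*31841 = -968380333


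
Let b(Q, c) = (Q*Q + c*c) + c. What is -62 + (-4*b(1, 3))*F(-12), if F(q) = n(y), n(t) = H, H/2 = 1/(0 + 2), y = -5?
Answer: -114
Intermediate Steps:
b(Q, c) = c + Q² + c² (b(Q, c) = (Q² + c²) + c = c + Q² + c²)
H = 1 (H = 2/(0 + 2) = 2/2 = 2*(½) = 1)
n(t) = 1
F(q) = 1
-62 + (-4*b(1, 3))*F(-12) = -62 - 4*(3 + 1² + 3²)*1 = -62 - 4*(3 + 1 + 9)*1 = -62 - 4*13*1 = -62 - 52*1 = -62 - 52 = -114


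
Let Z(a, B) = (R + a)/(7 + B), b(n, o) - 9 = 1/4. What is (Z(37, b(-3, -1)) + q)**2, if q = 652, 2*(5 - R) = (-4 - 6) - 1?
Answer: 72488196/169 ≈ 4.2892e+5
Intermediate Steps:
R = 21/2 (R = 5 - ((-4 - 6) - 1)/2 = 5 - (-10 - 1)/2 = 5 - 1/2*(-11) = 5 + 11/2 = 21/2 ≈ 10.500)
b(n, o) = 37/4 (b(n, o) = 9 + 1/4 = 37/4)
Z(a, B) = (21/2 + a)/(7 + B)
(Z(37, b(-3, -1)) + q)**2 = ((21/2 + 37)/(7 + 37/4) + 652)**2 = ((95/2)/(65/4) + 652)**2 = ((4/65)*(95/2) + 652)**2 = (38/13 + 652)**2 = (8514/13)**2 = 72488196/169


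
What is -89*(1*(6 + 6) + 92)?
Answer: -9256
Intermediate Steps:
-89*(1*(6 + 6) + 92) = -89*(1*12 + 92) = -89*(12 + 92) = -89*104 = -9256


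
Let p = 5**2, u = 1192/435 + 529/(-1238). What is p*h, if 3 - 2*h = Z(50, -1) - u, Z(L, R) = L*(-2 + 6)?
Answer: -524224145/215412 ≈ -2433.6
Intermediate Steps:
Z(L, R) = 4*L (Z(L, R) = L*4 = 4*L)
u = 1245581/538530 (u = 1192*(1/435) + 529*(-1/1238) = 1192/435 - 529/1238 = 1245581/538530 ≈ 2.3129)
p = 25
h = -104844829/1077060 (h = 3/2 - (4*50 - 1*1245581/538530)/2 = 3/2 - (200 - 1245581/538530)/2 = 3/2 - 1/2*106460419/538530 = 3/2 - 106460419/1077060 = -104844829/1077060 ≈ -97.344)
p*h = 25*(-104844829/1077060) = -524224145/215412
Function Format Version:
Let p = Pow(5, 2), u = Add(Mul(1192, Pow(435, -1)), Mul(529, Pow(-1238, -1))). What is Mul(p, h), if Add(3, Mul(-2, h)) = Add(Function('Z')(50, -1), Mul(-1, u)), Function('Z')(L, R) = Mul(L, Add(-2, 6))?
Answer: Rational(-524224145, 215412) ≈ -2433.6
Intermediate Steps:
Function('Z')(L, R) = Mul(4, L) (Function('Z')(L, R) = Mul(L, 4) = Mul(4, L))
u = Rational(1245581, 538530) (u = Add(Mul(1192, Rational(1, 435)), Mul(529, Rational(-1, 1238))) = Add(Rational(1192, 435), Rational(-529, 1238)) = Rational(1245581, 538530) ≈ 2.3129)
p = 25
h = Rational(-104844829, 1077060) (h = Add(Rational(3, 2), Mul(Rational(-1, 2), Add(Mul(4, 50), Mul(-1, Rational(1245581, 538530))))) = Add(Rational(3, 2), Mul(Rational(-1, 2), Add(200, Rational(-1245581, 538530)))) = Add(Rational(3, 2), Mul(Rational(-1, 2), Rational(106460419, 538530))) = Add(Rational(3, 2), Rational(-106460419, 1077060)) = Rational(-104844829, 1077060) ≈ -97.344)
Mul(p, h) = Mul(25, Rational(-104844829, 1077060)) = Rational(-524224145, 215412)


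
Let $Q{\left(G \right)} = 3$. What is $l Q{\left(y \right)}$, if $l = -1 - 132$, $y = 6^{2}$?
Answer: $-399$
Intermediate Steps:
$y = 36$
$l = -133$
$l Q{\left(y \right)} = \left(-133\right) 3 = -399$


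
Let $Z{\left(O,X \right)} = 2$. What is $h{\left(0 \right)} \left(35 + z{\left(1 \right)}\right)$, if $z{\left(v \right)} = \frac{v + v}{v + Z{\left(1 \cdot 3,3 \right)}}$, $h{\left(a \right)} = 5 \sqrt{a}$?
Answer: $0$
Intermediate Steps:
$z{\left(v \right)} = \frac{2 v}{2 + v}$ ($z{\left(v \right)} = \frac{v + v}{v + 2} = \frac{2 v}{2 + v}$)
$h{\left(0 \right)} \left(35 + z{\left(1 \right)}\right) = 5 \sqrt{0} \left(35 + 2 \cdot 1 \frac{1}{2 + 1}\right) = 5 \cdot 0 \left(35 + 2 \cdot 1 \cdot \frac{1}{3}\right) = 0 \left(35 + 2 \cdot 1 \cdot \frac{1}{3}\right) = 0 \left(35 + \frac{2}{3}\right) = 0 \cdot \frac{107}{3} = 0$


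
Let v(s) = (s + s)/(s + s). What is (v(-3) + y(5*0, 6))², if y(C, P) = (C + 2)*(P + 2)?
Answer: 289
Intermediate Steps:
y(C, P) = (2 + C)*(2 + P)
v(s) = 1 (v(s) = (2*s)/((2*s)) = (2*s)*(1/(2*s)) = 1)
(v(-3) + y(5*0, 6))² = (1 + (4 + 2*(5*0) + 2*6 + (5*0)*6))² = (1 + (4 + 2*0 + 12 + 0*6))² = (1 + (4 + 0 + 12 + 0))² = (1 + 16)² = 17² = 289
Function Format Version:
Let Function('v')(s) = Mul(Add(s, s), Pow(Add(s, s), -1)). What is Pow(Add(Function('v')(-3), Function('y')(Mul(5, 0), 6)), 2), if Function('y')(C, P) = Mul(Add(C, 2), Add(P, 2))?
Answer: 289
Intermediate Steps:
Function('y')(C, P) = Mul(Add(2, C), Add(2, P))
Function('v')(s) = 1 (Function('v')(s) = Mul(Mul(2, s), Pow(Mul(2, s), -1)) = Mul(Mul(2, s), Mul(Rational(1, 2), Pow(s, -1))) = 1)
Pow(Add(Function('v')(-3), Function('y')(Mul(5, 0), 6)), 2) = Pow(Add(1, Add(4, Mul(2, Mul(5, 0)), Mul(2, 6), Mul(Mul(5, 0), 6))), 2) = Pow(Add(1, Add(4, Mul(2, 0), 12, Mul(0, 6))), 2) = Pow(Add(1, Add(4, 0, 12, 0)), 2) = Pow(Add(1, 16), 2) = Pow(17, 2) = 289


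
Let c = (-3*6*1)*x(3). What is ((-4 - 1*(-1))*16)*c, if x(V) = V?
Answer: 2592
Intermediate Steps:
c = -54 (c = (-3*6*1)*3 = -18*1*3 = -18*3 = -54)
((-4 - 1*(-1))*16)*c = ((-4 - 1*(-1))*16)*(-54) = ((-4 + 1)*16)*(-54) = -3*16*(-54) = -48*(-54) = 2592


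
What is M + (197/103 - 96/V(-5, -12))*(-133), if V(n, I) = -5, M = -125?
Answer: -1510484/515 ≈ -2933.0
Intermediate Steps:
M + (197/103 - 96/V(-5, -12))*(-133) = -125 + (197/103 - 96/(-5))*(-133) = -125 + (197*(1/103) - 96*(-⅕))*(-133) = -125 + (197/103 + 96/5)*(-133) = -125 + (10873/515)*(-133) = -125 - 1446109/515 = -1510484/515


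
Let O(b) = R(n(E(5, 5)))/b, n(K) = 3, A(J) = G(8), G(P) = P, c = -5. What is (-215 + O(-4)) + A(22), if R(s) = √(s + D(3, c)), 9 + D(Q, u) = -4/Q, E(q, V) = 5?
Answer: -207 - I*√66/12 ≈ -207.0 - 0.677*I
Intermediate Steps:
A(J) = 8
D(Q, u) = -9 - 4/Q
R(s) = √(-31/3 + s) (R(s) = √(s + (-9 - 4/3)) = √(s - 31/3) = √(-31/3 + s))
O(b) = I*√66/(3*b) (O(b) = (√(-93 + 9*3)/3)/b = (√(-93 + 27)/3)/b = (√(-66)/3)/b = ((I*√66)/3)/b = (I*√66/3)/b = I*√66/(3*b))
(-215 + O(-4)) + A(22) = (-215 + (⅓)*I*√66/(-4)) + 8 = (-215 + (⅓)*I*√66*(-¼)) + 8 = (-215 - I*√66/12) + 8 = -207 - I*√66/12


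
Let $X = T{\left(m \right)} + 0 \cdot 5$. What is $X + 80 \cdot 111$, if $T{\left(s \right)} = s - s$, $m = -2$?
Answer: $8880$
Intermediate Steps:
$T{\left(s \right)} = 0$
$X = 0$ ($X = 0 + 0 \cdot 5 = 0 + 0 = 0$)
$X + 80 \cdot 111 = 0 + 80 \cdot 111 = 0 + 8880 = 8880$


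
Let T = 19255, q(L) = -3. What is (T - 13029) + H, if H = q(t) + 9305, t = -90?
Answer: 15528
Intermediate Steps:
H = 9302 (H = -3 + 9305 = 9302)
(T - 13029) + H = (19255 - 13029) + 9302 = 6226 + 9302 = 15528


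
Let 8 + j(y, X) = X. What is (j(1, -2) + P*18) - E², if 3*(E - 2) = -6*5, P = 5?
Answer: 16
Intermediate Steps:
j(y, X) = -8 + X
E = -8 (E = 2 + (-6*5)/3 = 2 + (⅓)*(-30) = 2 - 10 = -8)
(j(1, -2) + P*18) - E² = ((-8 - 2) + 5*18) - 1*(-8)² = (-10 + 90) - 1*64 = 80 - 64 = 16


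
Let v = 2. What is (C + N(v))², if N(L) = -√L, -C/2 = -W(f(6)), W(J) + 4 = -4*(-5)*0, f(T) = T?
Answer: (8 + √2)² ≈ 88.627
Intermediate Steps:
W(J) = -4 (W(J) = -4 - 4*(-5)*0 = -4 + 20*0 = -4 + 0 = -4)
C = -8 (C = -(-2)*(-4) = -2*4 = -8)
(C + N(v))² = (-8 - √2)²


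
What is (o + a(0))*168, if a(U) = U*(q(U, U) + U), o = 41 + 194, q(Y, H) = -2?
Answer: 39480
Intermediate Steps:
o = 235
a(U) = U*(-2 + U)
(o + a(0))*168 = (235 + 0*(-2 + 0))*168 = (235 + 0*(-2))*168 = (235 + 0)*168 = 235*168 = 39480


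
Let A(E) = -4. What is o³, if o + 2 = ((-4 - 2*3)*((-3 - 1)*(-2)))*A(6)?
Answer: 32157432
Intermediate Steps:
o = 318 (o = -2 + ((-4 - 2*3)*((-3 - 1)*(-2)))*(-4) = -2 + ((-4 - 6)*(-4*(-2)))*(-4) = -2 - 10*8*(-4) = -2 - 80*(-4) = -2 + 320 = 318)
o³ = 318³ = 32157432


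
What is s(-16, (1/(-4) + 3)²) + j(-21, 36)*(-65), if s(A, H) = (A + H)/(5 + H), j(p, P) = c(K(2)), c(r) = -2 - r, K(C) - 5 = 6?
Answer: 56570/67 ≈ 844.33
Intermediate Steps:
K(C) = 11 (K(C) = 5 + 6 = 11)
j(p, P) = -13 (j(p, P) = -2 - 1*11 = -2 - 11 = -13)
s(A, H) = (A + H)/(5 + H)
s(-16, (1/(-4) + 3)²) + j(-21, 36)*(-65) = (-16 + (1/(-4) + 3)²)/(5 + (1/(-4) + 3)²) - 13*(-65) = (-16 + (-¼ + 3)²)/(5 + (-¼ + 3)²) + 845 = (-16 + (11/4)²)/(5 + (11/4)²) + 845 = (-16 + 121/16)/(5 + 121/16) + 845 = -135/16/(201/16) + 845 = (16/201)*(-135/16) + 845 = -45/67 + 845 = 56570/67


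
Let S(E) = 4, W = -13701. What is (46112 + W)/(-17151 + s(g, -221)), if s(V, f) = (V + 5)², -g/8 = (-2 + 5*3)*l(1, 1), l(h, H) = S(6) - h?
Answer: 32411/77098 ≈ 0.42039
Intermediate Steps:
l(h, H) = 4 - h
g = -312 (g = -8*(-2 + 5*3)*(4 - 1*1) = -8*(-2 + 15)*(4 - 1) = -104*3 = -8*39 = -312)
s(V, f) = (5 + V)²
(46112 + W)/(-17151 + s(g, -221)) = (46112 - 13701)/(-17151 + (5 - 312)²) = 32411/(-17151 + (-307)²) = 32411/(-17151 + 94249) = 32411/77098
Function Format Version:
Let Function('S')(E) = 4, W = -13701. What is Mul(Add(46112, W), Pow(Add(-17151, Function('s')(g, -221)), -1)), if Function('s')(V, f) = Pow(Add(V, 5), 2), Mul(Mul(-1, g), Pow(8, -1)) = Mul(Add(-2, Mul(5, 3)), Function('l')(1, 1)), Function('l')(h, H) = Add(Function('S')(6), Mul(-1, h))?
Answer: Rational(32411, 77098) ≈ 0.42039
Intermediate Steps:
Function('l')(h, H) = Add(4, Mul(-1, h))
g = -312 (g = Mul(-8, Mul(Add(-2, Mul(5, 3)), Add(4, Mul(-1, 1)))) = Mul(-8, Mul(Add(-2, 15), Add(4, -1))) = Mul(-8, Mul(13, 3)) = Mul(-8, 39) = -312)
Function('s')(V, f) = Pow(Add(5, V), 2)
Mul(Add(46112, W), Pow(Add(-17151, Function('s')(g, -221)), -1)) = Mul(Add(46112, -13701), Pow(Add(-17151, Pow(Add(5, -312), 2)), -1)) = Mul(32411, Pow(Add(-17151, Pow(-307, 2)), -1)) = Mul(32411, Pow(Add(-17151, 94249), -1)) = Mul(32411, Pow(77098, -1)) = Mul(32411, Rational(1, 77098)) = Rational(32411, 77098)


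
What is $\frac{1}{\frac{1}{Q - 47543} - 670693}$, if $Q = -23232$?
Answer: $- \frac{70775}{47468297076} \approx -1.491 \cdot 10^{-6}$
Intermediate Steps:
$\frac{1}{\frac{1}{Q - 47543} - 670693} = \frac{1}{\frac{1}{-23232 - 47543} - 670693} = \frac{1}{\frac{1}{-70775} - 670693} = \frac{1}{- \frac{1}{70775} - 670693} = \frac{1}{- \frac{47468297076}{70775}} = - \frac{70775}{47468297076}$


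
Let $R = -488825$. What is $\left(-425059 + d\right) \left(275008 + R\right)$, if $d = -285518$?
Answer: $151933442409$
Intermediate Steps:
$\left(-425059 + d\right) \left(275008 + R\right) = \left(-425059 - 285518\right) \left(275008 - 488825\right) = \left(-710577\right) \left(-213817\right) = 151933442409$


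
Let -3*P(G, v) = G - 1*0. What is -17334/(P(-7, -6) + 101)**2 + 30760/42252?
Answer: -454441189/507552150 ≈ -0.89536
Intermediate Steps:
P(G, v) = -G/3 (P(G, v) = -(G - 1*0)/3 = -(G + 0)/3 = -G/3)
-17334/(P(-7, -6) + 101)**2 + 30760/42252 = -17334/(-1/3*(-7) + 101)**2 + 30760/42252 = -17334/(7/3 + 101)**2 + 30760*(1/42252) = -17334/((310/3)**2) + 7690/10563 = -17334/96100/9 + 7690/10563 = -17334*9/96100 + 7690/10563 = -78003/48050 + 7690/10563 = -454441189/507552150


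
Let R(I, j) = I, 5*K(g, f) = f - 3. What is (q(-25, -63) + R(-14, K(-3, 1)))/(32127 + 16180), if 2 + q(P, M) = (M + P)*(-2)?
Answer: 160/48307 ≈ 0.0033121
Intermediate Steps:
K(g, f) = -3/5 + f/5 (K(g, f) = (f - 3)/5 = (-3 + f)/5 = -3/5 + f/5)
q(P, M) = -2 - 2*M - 2*P (q(P, M) = -2 + (M + P)*(-2) = -2 + (-2*M - 2*P) = -2 - 2*M - 2*P)
(q(-25, -63) + R(-14, K(-3, 1)))/(32127 + 16180) = ((-2 - 2*(-63) - 2*(-25)) - 14)/(32127 + 16180) = ((-2 + 126 + 50) - 14)/48307 = (174 - 14)*(1/48307) = 160*(1/48307) = 160/48307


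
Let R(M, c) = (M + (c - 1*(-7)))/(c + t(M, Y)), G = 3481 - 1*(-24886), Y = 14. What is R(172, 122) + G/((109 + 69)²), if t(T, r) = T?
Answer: 1276913/665364 ≈ 1.9191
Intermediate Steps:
G = 28367 (G = 3481 + 24886 = 28367)
R(M, c) = (7 + M + c)/(M + c) (R(M, c) = (M + (c - 1*(-7)))/(c + M) = (M + (c + 7))/(M + c) = (M + (7 + c))/(M + c) = (7 + M + c)/(M + c))
R(172, 122) + G/((109 + 69)²) = (7 + 172 + 122)/(172 + 122) + 28367/((109 + 69)²) = 301/294 + 28367/(178²) = (1/294)*301 + 28367/31684 = 43/42 + 28367*(1/31684) = 43/42 + 28367/31684 = 1276913/665364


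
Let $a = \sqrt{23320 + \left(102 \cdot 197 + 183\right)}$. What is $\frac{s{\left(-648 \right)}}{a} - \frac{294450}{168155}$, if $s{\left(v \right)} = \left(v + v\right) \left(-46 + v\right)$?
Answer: $- \frac{4530}{2587} + \frac{899424 \sqrt{43597}}{43597} \approx 4305.9$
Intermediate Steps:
$s{\left(v \right)} = 2 v \left(-46 + v\right)$
$a = \sqrt{43597}$ ($a = \sqrt{23320 + \left(20094 + 183\right)} = \sqrt{23320 + 20277} = \sqrt{43597} \approx 208.8$)
$\frac{s{\left(-648 \right)}}{a} - \frac{294450}{168155} = \frac{2 \left(-648\right) \left(-46 - 648\right)}{\sqrt{43597}} - \frac{294450}{168155} = 2 \left(-648\right) \left(-694\right) \frac{\sqrt{43597}}{43597} - \frac{4530}{2587} = 899424 \frac{\sqrt{43597}}{43597} - \frac{4530}{2587} = \frac{899424 \sqrt{43597}}{43597} - \frac{4530}{2587} = - \frac{4530}{2587} + \frac{899424 \sqrt{43597}}{43597}$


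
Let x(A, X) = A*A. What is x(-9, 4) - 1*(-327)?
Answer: 408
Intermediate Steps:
x(A, X) = A**2
x(-9, 4) - 1*(-327) = (-9)**2 - 1*(-327) = 81 + 327 = 408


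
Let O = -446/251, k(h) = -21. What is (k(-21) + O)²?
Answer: 32684089/63001 ≈ 518.79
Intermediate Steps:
O = -446/251 (O = -446*1/251 = -446/251 ≈ -1.7769)
(k(-21) + O)² = (-21 - 446/251)² = (-5717/251)² = 32684089/63001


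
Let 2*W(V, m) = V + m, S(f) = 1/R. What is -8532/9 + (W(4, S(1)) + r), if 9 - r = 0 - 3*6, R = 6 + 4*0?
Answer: -11027/12 ≈ -918.92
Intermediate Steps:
R = 6 (R = 6 + 0 = 6)
S(f) = ⅙ (S(f) = 1/6 = ⅙)
W(V, m) = V/2 + m/2 (W(V, m) = (V + m)/2 = V/2 + m/2)
r = 27 (r = 9 - (0 - 3*6) = 9 - (0 - 18) = 9 - 1*(-18) = 9 + 18 = 27)
-8532/9 + (W(4, S(1)) + r) = -8532/9 + (((½)*4 + (½)*(⅙)) + 27) = -8532/9 + ((2 + 1/12) + 27) = -108*79/9 + (25/12 + 27) = -948 + 349/12 = -11027/12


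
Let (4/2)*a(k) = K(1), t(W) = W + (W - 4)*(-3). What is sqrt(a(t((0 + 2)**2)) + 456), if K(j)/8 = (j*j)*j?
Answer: 2*sqrt(115) ≈ 21.448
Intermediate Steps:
K(j) = 8*j**3 (K(j) = 8*((j*j)*j) = 8*(j**2*j) = 8*j**3)
t(W) = 12 - 2*W (t(W) = W + (-4 + W)*(-3) = W + (12 - 3*W) = 12 - 2*W)
a(k) = 4 (a(k) = (8*1**3)/2 = (8*1)/2 = (1/2)*8 = 4)
sqrt(a(t((0 + 2)**2)) + 456) = sqrt(4 + 456) = sqrt(460) = 2*sqrt(115)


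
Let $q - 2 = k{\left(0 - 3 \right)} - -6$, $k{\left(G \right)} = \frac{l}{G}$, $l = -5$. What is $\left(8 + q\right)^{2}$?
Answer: $\frac{2809}{9} \approx 312.11$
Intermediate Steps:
$k{\left(G \right)} = - \frac{5}{G}$
$q = \frac{29}{3}$ ($q = 2 - \left(-6 + \frac{5}{0 - 3}\right) = 2 + \left(- \frac{5}{0 - 3} + 6\right) = 2 + \left(- \frac{5}{-3} + 6\right) = 2 + \left(\left(-5\right) \left(- \frac{1}{3}\right) + 6\right) = 2 + \left(\frac{5}{3} + 6\right) = 2 + \frac{23}{3} = \frac{29}{3} \approx 9.6667$)
$\left(8 + q\right)^{2} = \left(8 + \frac{29}{3}\right)^{2} = \left(\frac{53}{3}\right)^{2} = \frac{2809}{9}$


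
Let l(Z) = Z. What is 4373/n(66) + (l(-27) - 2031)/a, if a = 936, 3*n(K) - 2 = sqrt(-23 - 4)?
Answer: 4082495/4836 - 39357*I*sqrt(3)/31 ≈ 844.19 - 2199.0*I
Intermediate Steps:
n(K) = 2/3 + I*sqrt(3) (n(K) = 2/3 + sqrt(-23 - 4)/3 = 2/3 + sqrt(-27)/3 = 2/3 + (3*I*sqrt(3))/3 = 2/3 + I*sqrt(3))
4373/n(66) + (l(-27) - 2031)/a = 4373/(2/3 + I*sqrt(3)) + (-27 - 2031)/936 = 4373/(2/3 + I*sqrt(3)) - 2058*1/936 = 4373/(2/3 + I*sqrt(3)) - 343/156 = -343/156 + 4373/(2/3 + I*sqrt(3))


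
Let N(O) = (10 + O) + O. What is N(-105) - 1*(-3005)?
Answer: 2805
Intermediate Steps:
N(O) = 10 + 2*O
N(-105) - 1*(-3005) = (10 + 2*(-105)) - 1*(-3005) = (10 - 210) + 3005 = -200 + 3005 = 2805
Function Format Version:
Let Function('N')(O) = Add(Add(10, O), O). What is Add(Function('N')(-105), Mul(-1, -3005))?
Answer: 2805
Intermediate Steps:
Function('N')(O) = Add(10, Mul(2, O))
Add(Function('N')(-105), Mul(-1, -3005)) = Add(Add(10, Mul(2, -105)), Mul(-1, -3005)) = Add(Add(10, -210), 3005) = Add(-200, 3005) = 2805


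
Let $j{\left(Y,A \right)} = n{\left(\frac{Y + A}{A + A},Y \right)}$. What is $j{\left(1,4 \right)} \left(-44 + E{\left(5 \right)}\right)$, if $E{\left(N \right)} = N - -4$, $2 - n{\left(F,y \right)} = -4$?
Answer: $-210$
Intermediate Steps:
$n{\left(F,y \right)} = 6$ ($n{\left(F,y \right)} = 2 - -4 = 2 + 4 = 6$)
$E{\left(N \right)} = 4 + N$ ($E{\left(N \right)} = N + 4 = 4 + N$)
$j{\left(Y,A \right)} = 6$
$j{\left(1,4 \right)} \left(-44 + E{\left(5 \right)}\right) = 6 \left(-44 + \left(4 + 5\right)\right) = 6 \left(-44 + 9\right) = 6 \left(-35\right) = -210$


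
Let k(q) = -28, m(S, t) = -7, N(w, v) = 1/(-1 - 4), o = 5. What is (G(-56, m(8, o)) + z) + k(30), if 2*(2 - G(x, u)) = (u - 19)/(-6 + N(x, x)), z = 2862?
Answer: 87851/31 ≈ 2833.9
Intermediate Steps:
N(w, v) = -⅕ (N(w, v) = 1/(-5) = -⅕)
G(x, u) = 29/62 + 5*u/62 (G(x, u) = 2 - (u - 19)/(2*(-6 - ⅕)) = 2 - (-19 + u)/(2*(-31/5)) = 2 - (-19 + u)*(-5)/(2*31) = 2 - (95/31 - 5*u/31)/2 = 2 + (-95/62 + 5*u/62) = 29/62 + 5*u/62)
(G(-56, m(8, o)) + z) + k(30) = ((29/62 + (5/62)*(-7)) + 2862) - 28 = ((29/62 - 35/62) + 2862) - 28 = (-3/31 + 2862) - 28 = 88719/31 - 28 = 87851/31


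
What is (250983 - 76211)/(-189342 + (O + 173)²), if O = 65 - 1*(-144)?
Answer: -87386/21709 ≈ -4.0253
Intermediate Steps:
O = 209 (O = 65 + 144 = 209)
(250983 - 76211)/(-189342 + (O + 173)²) = (250983 - 76211)/(-189342 + (209 + 173)²) = 174772/(-189342 + 382²) = 174772/(-189342 + 145924) = 174772/(-43418) = 174772*(-1/43418) = -87386/21709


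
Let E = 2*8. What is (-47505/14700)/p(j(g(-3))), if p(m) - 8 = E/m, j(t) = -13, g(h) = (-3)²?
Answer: -41171/86240 ≈ -0.47740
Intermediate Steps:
g(h) = 9
E = 16
p(m) = 8 + 16/m
(-47505/14700)/p(j(g(-3))) = (-47505/14700)/(8 + 16/(-13)) = (-47505*1/14700)/(8 + 16*(-1/13)) = -3167/(980*(8 - 16/13)) = -3167/(980*88/13) = -3167/980*13/88 = -41171/86240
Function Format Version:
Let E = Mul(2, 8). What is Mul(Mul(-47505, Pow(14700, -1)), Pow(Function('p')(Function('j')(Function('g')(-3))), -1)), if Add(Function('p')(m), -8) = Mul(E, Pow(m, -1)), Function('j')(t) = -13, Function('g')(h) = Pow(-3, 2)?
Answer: Rational(-41171, 86240) ≈ -0.47740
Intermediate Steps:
Function('g')(h) = 9
E = 16
Function('p')(m) = Add(8, Mul(16, Pow(m, -1)))
Mul(Mul(-47505, Pow(14700, -1)), Pow(Function('p')(Function('j')(Function('g')(-3))), -1)) = Mul(Mul(-47505, Pow(14700, -1)), Pow(Add(8, Mul(16, Pow(-13, -1))), -1)) = Mul(Mul(-47505, Rational(1, 14700)), Pow(Add(8, Mul(16, Rational(-1, 13))), -1)) = Mul(Rational(-3167, 980), Pow(Add(8, Rational(-16, 13)), -1)) = Mul(Rational(-3167, 980), Pow(Rational(88, 13), -1)) = Mul(Rational(-3167, 980), Rational(13, 88)) = Rational(-41171, 86240)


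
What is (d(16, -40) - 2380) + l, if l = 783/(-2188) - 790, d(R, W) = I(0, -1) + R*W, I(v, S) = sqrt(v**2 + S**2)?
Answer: -8334875/2188 ≈ -3809.4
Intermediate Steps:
I(v, S) = sqrt(S**2 + v**2)
d(R, W) = 1 + R*W (d(R, W) = sqrt((-1)**2 + 0**2) + R*W = sqrt(1 + 0) + R*W = sqrt(1) + R*W = 1 + R*W)
l = -1729303/2188 (l = 783*(-1/2188) - 790 = -783/2188 - 790 = -1729303/2188 ≈ -790.36)
(d(16, -40) - 2380) + l = ((1 + 16*(-40)) - 2380) - 1729303/2188 = ((1 - 640) - 2380) - 1729303/2188 = (-639 - 2380) - 1729303/2188 = -3019 - 1729303/2188 = -8334875/2188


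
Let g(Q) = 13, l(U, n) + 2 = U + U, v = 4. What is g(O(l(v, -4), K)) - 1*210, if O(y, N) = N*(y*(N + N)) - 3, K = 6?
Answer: -197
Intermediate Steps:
l(U, n) = -2 + 2*U (l(U, n) = -2 + (U + U) = -2 + 2*U)
O(y, N) = -3 + 2*y*N² (O(y, N) = N*(y*(2*N)) - 3 = N*(2*N*y) - 3 = 2*y*N² - 3 = -3 + 2*y*N²)
g(O(l(v, -4), K)) - 1*210 = 13 - 1*210 = 13 - 210 = -197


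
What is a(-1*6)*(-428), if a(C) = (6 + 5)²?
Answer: -51788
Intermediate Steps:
a(C) = 121 (a(C) = 11² = 121)
a(-1*6)*(-428) = 121*(-428) = -51788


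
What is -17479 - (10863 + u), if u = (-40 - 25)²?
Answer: -32567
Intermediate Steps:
u = 4225 (u = (-65)² = 4225)
-17479 - (10863 + u) = -17479 - (10863 + 4225) = -17479 - 1*15088 = -17479 - 15088 = -32567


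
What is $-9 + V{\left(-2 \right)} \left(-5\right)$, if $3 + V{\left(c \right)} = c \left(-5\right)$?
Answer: $-44$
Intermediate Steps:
$V{\left(c \right)} = -3 - 5 c$ ($V{\left(c \right)} = -3 + c \left(-5\right) = -3 - 5 c$)
$-9 + V{\left(-2 \right)} \left(-5\right) = -9 + \left(-3 - -10\right) \left(-5\right) = -9 + \left(-3 + 10\right) \left(-5\right) = -9 + 7 \left(-5\right) = -9 - 35 = -44$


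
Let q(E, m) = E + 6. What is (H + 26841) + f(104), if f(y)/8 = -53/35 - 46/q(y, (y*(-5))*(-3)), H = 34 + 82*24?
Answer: 11098603/385 ≈ 28828.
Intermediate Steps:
q(E, m) = 6 + E
H = 2002 (H = 34 + 1968 = 2002)
f(y) = -424/35 - 368/(6 + y) (f(y) = 8*(-53/35 - 46/(6 + y)) = -424/35 - 368/(6 + y))
(H + 26841) + f(104) = (2002 + 26841) + 8*(-1928 - 53*104)/(35*(6 + 104)) = 28843 + (8/35)*(-1928 - 5512)/110 = 28843 + (8/35)*(1/110)*(-7440) = 28843 - 5952/385 = 11098603/385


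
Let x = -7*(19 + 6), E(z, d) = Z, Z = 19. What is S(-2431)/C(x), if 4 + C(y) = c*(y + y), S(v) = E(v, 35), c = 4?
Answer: -19/1404 ≈ -0.013533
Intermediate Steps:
E(z, d) = 19
S(v) = 19
x = -175 (x = -7*25 = -175)
C(y) = -4 + 8*y (C(y) = -4 + 4*(y + y) = -4 + 4*(2*y) = -4 + 8*y)
S(-2431)/C(x) = 19/(-4 + 8*(-175)) = 19/(-4 - 1400) = 19/(-1404) = 19*(-1/1404) = -19/1404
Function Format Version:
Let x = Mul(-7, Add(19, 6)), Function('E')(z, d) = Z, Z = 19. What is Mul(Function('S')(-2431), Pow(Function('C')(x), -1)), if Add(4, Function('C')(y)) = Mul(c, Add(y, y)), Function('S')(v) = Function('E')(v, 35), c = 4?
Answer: Rational(-19, 1404) ≈ -0.013533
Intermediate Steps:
Function('E')(z, d) = 19
Function('S')(v) = 19
x = -175 (x = Mul(-7, 25) = -175)
Function('C')(y) = Add(-4, Mul(8, y)) (Function('C')(y) = Add(-4, Mul(4, Add(y, y))) = Add(-4, Mul(4, Mul(2, y))) = Add(-4, Mul(8, y)))
Mul(Function('S')(-2431), Pow(Function('C')(x), -1)) = Mul(19, Pow(Add(-4, Mul(8, -175)), -1)) = Mul(19, Pow(Add(-4, -1400), -1)) = Mul(19, Pow(-1404, -1)) = Mul(19, Rational(-1, 1404)) = Rational(-19, 1404)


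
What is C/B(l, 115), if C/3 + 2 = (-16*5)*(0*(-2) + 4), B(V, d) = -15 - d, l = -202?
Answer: 483/65 ≈ 7.4308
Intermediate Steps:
C = -966 (C = -6 + 3*((-16*5)*(0*(-2) + 4)) = -6 + 3*(-80*(0 + 4)) = -6 + 3*(-80*4) = -6 + 3*(-320) = -6 - 960 = -966)
C/B(l, 115) = -966/(-15 - 1*115) = -966/(-15 - 115) = -966/(-130) = -966*(-1/130) = 483/65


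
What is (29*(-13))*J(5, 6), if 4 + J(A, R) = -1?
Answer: 1885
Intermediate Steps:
J(A, R) = -5 (J(A, R) = -4 - 1 = -5)
(29*(-13))*J(5, 6) = (29*(-13))*(-5) = -377*(-5) = 1885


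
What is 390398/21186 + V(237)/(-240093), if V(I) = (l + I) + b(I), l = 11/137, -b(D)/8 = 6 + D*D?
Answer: 12473498757/614519939 ≈ 20.298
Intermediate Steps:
b(D) = -48 - 8*D² (b(D) = -8*(6 + D*D) = -8*(6 + D²) = -48 - 8*D²)
l = 11/137 (l = 11*(1/137) = 11/137 ≈ 0.080292)
V(I) = -6565/137 + I - 8*I² (V(I) = (11/137 + I) + (-48 - 8*I²) = -6565/137 + I - 8*I²)
390398/21186 + V(237)/(-240093) = 390398/21186 + (-6565/137 + 237 - 8*237²)/(-240093) = 390398*(1/21186) + (-6565/137 + 237 - 8*56169)*(-1/240093) = 195199/10593 + (-6565/137 + 237 - 449352)*(-1/240093) = 195199/10593 - 61535320/137*(-1/240093) = 195199/10593 + 8790760/4698963 = 12473498757/614519939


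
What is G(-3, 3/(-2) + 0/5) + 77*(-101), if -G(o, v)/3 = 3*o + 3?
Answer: -7759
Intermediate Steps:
G(o, v) = -9 - 9*o (G(o, v) = -3*(3*o + 3) = -3*(3 + 3*o) = -9 - 9*o)
G(-3, 3/(-2) + 0/5) + 77*(-101) = (-9 - 9*(-3)) + 77*(-101) = (-9 + 27) - 7777 = 18 - 7777 = -7759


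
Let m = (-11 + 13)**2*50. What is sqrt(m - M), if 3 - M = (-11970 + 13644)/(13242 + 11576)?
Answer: 11*sqrt(250785890)/12409 ≈ 14.038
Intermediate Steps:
M = 36390/12409 (M = 3 - (-11970 + 13644)/(13242 + 11576) = 3 - 1674/24818 = 3 - 1*837/12409 = 3 - 837/12409 = 36390/12409 ≈ 2.9325)
m = 200 (m = 2**2*50 = 4*50 = 200)
sqrt(m - M) = sqrt(200 - 1*36390/12409) = sqrt(200 - 36390/12409) = sqrt(2445410/12409) = 11*sqrt(250785890)/12409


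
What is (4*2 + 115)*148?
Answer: 18204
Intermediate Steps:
(4*2 + 115)*148 = (8 + 115)*148 = 123*148 = 18204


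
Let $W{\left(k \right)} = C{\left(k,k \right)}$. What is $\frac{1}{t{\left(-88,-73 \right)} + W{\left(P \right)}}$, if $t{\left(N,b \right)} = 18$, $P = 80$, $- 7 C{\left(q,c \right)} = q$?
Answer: $\frac{7}{46} \approx 0.15217$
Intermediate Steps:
$C{\left(q,c \right)} = - \frac{q}{7}$
$W{\left(k \right)} = - \frac{k}{7}$
$\frac{1}{t{\left(-88,-73 \right)} + W{\left(P \right)}} = \frac{1}{18 - \frac{80}{7}} = \frac{1}{\frac{46}{7}} = \frac{7}{46}$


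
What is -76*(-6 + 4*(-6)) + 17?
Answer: 2297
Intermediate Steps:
-76*(-6 + 4*(-6)) + 17 = -76*(-6 - 24) + 17 = -76*(-30) + 17 = 2280 + 17 = 2297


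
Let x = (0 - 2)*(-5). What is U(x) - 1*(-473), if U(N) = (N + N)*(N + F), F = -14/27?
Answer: 17891/27 ≈ 662.63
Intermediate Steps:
x = 10 (x = -2*(-5) = 10)
F = -14/27 (F = -14*1/27 = -14/27 ≈ -0.51852)
U(N) = 2*N*(-14/27 + N) (U(N) = (N + N)*(N - 14/27) = (2*N)*(-14/27 + N) = 2*N*(-14/27 + N))
U(x) - 1*(-473) = (2/27)*10*(-14 + 27*10) - 1*(-473) = (2/27)*10*(-14 + 270) + 473 = (2/27)*10*256 + 473 = 5120/27 + 473 = 17891/27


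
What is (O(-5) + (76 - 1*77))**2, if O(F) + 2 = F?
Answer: 64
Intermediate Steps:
O(F) = -2 + F
(O(-5) + (76 - 1*77))**2 = ((-2 - 5) + (76 - 1*77))**2 = (-7 + (76 - 77))**2 = (-7 - 1)**2 = (-8)**2 = 64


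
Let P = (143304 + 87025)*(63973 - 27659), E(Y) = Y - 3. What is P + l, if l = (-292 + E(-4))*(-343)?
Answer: 8364269863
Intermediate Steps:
E(Y) = -3 + Y
P = 8364167306 (P = 230329*36314 = 8364167306)
l = 102557 (l = (-292 + (-3 - 4))*(-343) = (-292 - 7)*(-343) = -299*(-343) = 102557)
P + l = 8364167306 + 102557 = 8364269863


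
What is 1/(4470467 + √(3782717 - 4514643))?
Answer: 4470467/19985075930015 - I*√731926/19985075930015 ≈ 2.2369e-7 - 4.2808e-11*I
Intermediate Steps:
1/(4470467 + √(3782717 - 4514643)) = 1/(4470467 + √(-731926)) = 1/(4470467 + I*√731926)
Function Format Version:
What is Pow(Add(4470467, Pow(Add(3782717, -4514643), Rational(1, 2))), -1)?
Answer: Add(Rational(4470467, 19985075930015), Mul(Rational(-1, 19985075930015), I, Pow(731926, Rational(1, 2)))) ≈ Add(2.2369e-7, Mul(-4.2808e-11, I))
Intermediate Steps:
Pow(Add(4470467, Pow(Add(3782717, -4514643), Rational(1, 2))), -1) = Pow(Add(4470467, Pow(-731926, Rational(1, 2))), -1) = Pow(Add(4470467, Mul(I, Pow(731926, Rational(1, 2)))), -1)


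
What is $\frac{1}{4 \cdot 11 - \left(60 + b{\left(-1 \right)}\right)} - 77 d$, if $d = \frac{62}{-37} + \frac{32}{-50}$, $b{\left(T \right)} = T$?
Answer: $\frac{494617}{2775} \approx 178.24$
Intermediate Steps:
$d = - \frac{2142}{925}$ ($d = 62 \left(- \frac{1}{37}\right) + 32 \left(- \frac{1}{50}\right) = - \frac{62}{37} - \frac{16}{25} = - \frac{2142}{925} \approx -2.3157$)
$\frac{1}{4 \cdot 11 - \left(60 + b{\left(-1 \right)}\right)} - 77 d = \frac{1}{4 \cdot 11 - 59} - - \frac{164934}{925} = \frac{1}{44 + \left(-60 + 1\right)} + \frac{164934}{925} = \frac{1}{44 - 59} + \frac{164934}{925} = \frac{1}{-15} + \frac{164934}{925} = - \frac{1}{15} + \frac{164934}{925} = \frac{494617}{2775}$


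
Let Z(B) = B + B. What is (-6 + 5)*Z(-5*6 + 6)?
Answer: 48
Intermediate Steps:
Z(B) = 2*B
(-6 + 5)*Z(-5*6 + 6) = (-6 + 5)*(2*(-5*6 + 6)) = -2*(-30 + 6) = -2*(-24) = -1*(-48) = 48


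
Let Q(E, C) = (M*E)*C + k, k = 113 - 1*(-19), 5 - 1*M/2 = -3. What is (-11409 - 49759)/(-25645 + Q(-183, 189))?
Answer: 61168/578905 ≈ 0.10566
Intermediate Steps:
M = 16 (M = 10 - 2*(-3) = 10 + 6 = 16)
k = 132 (k = 113 + 19 = 132)
Q(E, C) = 132 + 16*C*E (Q(E, C) = (16*E)*C + 132 = 16*C*E + 132 = 132 + 16*C*E)
(-11409 - 49759)/(-25645 + Q(-183, 189)) = (-11409 - 49759)/(-25645 + (132 + 16*189*(-183))) = -61168/(-25645 + (132 - 553392)) = -61168/(-25645 - 553260) = -61168/(-578905) = -61168*(-1/578905) = 61168/578905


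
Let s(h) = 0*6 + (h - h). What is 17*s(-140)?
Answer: 0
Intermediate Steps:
s(h) = 0 (s(h) = 0 + 0 = 0)
17*s(-140) = 17*0 = 0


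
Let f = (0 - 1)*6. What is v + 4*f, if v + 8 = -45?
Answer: -77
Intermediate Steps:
v = -53 (v = -8 - 45 = -53)
f = -6 (f = -1*6 = -6)
v + 4*f = -53 + 4*(-6) = -53 - 24 = -77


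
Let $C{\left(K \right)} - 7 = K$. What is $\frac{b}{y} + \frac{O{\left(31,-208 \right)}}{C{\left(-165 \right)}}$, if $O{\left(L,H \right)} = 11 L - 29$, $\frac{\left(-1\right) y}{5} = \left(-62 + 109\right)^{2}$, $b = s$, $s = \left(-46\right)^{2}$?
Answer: $- \frac{1890184}{872555} \approx -2.1663$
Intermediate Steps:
$s = 2116$
$b = 2116$
$C{\left(K \right)} = 7 + K$
$y = -11045$ ($y = - 5 \left(-62 + 109\right)^{2} = - 5 \cdot 47^{2} = \left(-5\right) 2209 = -11045$)
$O{\left(L,H \right)} = -29 + 11 L$
$\frac{b}{y} + \frac{O{\left(31,-208 \right)}}{C{\left(-165 \right)}} = \frac{2116}{-11045} + \frac{-29 + 11 \cdot 31}{7 - 165} = 2116 \left(- \frac{1}{11045}\right) + \frac{-29 + 341}{-158} = - \frac{2116}{11045} + 312 \left(- \frac{1}{158}\right) = - \frac{2116}{11045} - \frac{156}{79} = - \frac{1890184}{872555}$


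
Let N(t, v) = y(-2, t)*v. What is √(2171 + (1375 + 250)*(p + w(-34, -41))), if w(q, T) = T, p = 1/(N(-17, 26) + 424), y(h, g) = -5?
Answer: I*√113687106/42 ≈ 253.87*I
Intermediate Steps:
N(t, v) = -5*v
p = 1/294 (p = 1/(-5*26 + 424) = 1/(-130 + 424) = 1/294 ≈ 0.0034014)
√(2171 + (1375 + 250)*(p + w(-34, -41))) = √(2171 + (1375 + 250)*(1/294 - 41)) = √(2171 + 1625*(-12053/294)) = √(2171 - 19586125/294) = √(-18947851/294) = I*√113687106/42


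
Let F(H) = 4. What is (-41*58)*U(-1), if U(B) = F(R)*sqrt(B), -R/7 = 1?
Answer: -9512*I ≈ -9512.0*I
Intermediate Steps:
R = -7 (R = -7*1 = -7)
U(B) = 4*sqrt(B)
(-41*58)*U(-1) = (-41*58)*(4*sqrt(-1)) = -9512*I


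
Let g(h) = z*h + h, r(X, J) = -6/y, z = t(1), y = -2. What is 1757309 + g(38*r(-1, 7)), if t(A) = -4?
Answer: 1756967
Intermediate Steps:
z = -4
r(X, J) = 3 (r(X, J) = -6/(-2) = -6*(-½) = 3)
g(h) = -3*h (g(h) = -4*h + h = -3*h)
1757309 + g(38*r(-1, 7)) = 1757309 - 114*3 = 1757309 - 3*114 = 1757309 - 342 = 1756967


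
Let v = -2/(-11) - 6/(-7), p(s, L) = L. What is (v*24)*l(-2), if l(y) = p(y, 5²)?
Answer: 48000/77 ≈ 623.38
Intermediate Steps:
l(y) = 25 (l(y) = 5² = 25)
v = 80/77 (v = -2*(-1/11) - 6*(-⅐) = 2/11 + 6/7 = 80/77 ≈ 1.0390)
(v*24)*l(-2) = ((80/77)*24)*25 = (1920/77)*25 = 48000/77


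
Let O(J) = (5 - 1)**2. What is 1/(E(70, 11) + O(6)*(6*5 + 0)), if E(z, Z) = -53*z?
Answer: -1/3230 ≈ -0.00030960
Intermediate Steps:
O(J) = 16 (O(J) = 4**2 = 16)
1/(E(70, 11) + O(6)*(6*5 + 0)) = 1/(-53*70 + 16*(6*5 + 0)) = 1/(-3710 + 16*(30 + 0)) = 1/(-3710 + 16*30) = 1/(-3710 + 480) = 1/(-3230) = -1/3230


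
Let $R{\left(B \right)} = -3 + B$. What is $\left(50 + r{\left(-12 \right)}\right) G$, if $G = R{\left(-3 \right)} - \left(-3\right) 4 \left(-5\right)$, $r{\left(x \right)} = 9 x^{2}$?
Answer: $-88836$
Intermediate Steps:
$G = -66$ ($G = \left(-3 - 3\right) - \left(-3\right) 4 \left(-5\right) = -6 - \left(-12\right) \left(-5\right) = -6 - 60 = -66$)
$\left(50 + r{\left(-12 \right)}\right) G = \left(50 + 9 \left(-12\right)^{2}\right) \left(-66\right) = \left(50 + 9 \cdot 144\right) \left(-66\right) = \left(50 + 1296\right) \left(-66\right) = 1346 \left(-66\right) = -88836$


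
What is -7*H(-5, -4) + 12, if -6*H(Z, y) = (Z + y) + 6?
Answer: 17/2 ≈ 8.5000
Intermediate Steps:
H(Z, y) = -1 - Z/6 - y/6 (H(Z, y) = -((Z + y) + 6)/6 = -(6 + Z + y)/6 = -1 - Z/6 - y/6)
-7*H(-5, -4) + 12 = -7*(-1 - ⅙*(-5) - ⅙*(-4)) + 12 = -7*(-1 + ⅚ + ⅔) + 12 = -7*½ + 12 = -7/2 + 12 = 17/2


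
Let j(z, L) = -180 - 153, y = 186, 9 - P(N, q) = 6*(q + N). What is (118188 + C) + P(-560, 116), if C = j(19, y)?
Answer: 120528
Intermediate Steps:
P(N, q) = 9 - 6*N - 6*q (P(N, q) = 9 - 6*(q + N) = 9 - 6*(N + q) = 9 - (6*N + 6*q) = 9 + (-6*N - 6*q) = 9 - 6*N - 6*q)
j(z, L) = -333
C = -333
(118188 + C) + P(-560, 116) = (118188 - 333) + (9 - 6*(-560) - 6*116) = 117855 + (9 + 3360 - 696) = 117855 + 2673 = 120528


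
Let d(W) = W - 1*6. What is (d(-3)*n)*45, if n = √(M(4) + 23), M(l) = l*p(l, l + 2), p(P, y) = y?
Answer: -405*√47 ≈ -2776.5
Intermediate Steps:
M(l) = l*(2 + l) (M(l) = l*(l + 2) = l*(2 + l))
d(W) = -6 + W (d(W) = W - 6 = -6 + W)
n = √47 (n = √(4*(2 + 4) + 23) = √(4*6 + 23) = √(24 + 23) = √47 ≈ 6.8557)
(d(-3)*n)*45 = ((-6 - 3)*√47)*45 = -9*√47*45 = -405*√47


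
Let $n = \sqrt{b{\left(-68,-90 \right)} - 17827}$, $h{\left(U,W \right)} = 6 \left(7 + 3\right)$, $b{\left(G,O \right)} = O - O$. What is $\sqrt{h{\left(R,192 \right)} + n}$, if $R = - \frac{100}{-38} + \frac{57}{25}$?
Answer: $\sqrt{60 + i \sqrt{17827}} \approx 10.158 + 6.5719 i$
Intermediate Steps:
$b{\left(G,O \right)} = 0$
$R = \frac{2333}{475}$ ($R = \left(-100\right) \left(- \frac{1}{38}\right) + 57 \cdot \frac{1}{25} = \frac{50}{19} + \frac{57}{25} = \frac{2333}{475} \approx 4.9116$)
$h{\left(U,W \right)} = 60$ ($h{\left(U,W \right)} = 6 \cdot 10 = 60$)
$n = i \sqrt{17827}$ ($n = \sqrt{0 - 17827} = \sqrt{-17827} = i \sqrt{17827} \approx 133.52 i$)
$\sqrt{h{\left(R,192 \right)} + n} = \sqrt{60 + i \sqrt{17827}}$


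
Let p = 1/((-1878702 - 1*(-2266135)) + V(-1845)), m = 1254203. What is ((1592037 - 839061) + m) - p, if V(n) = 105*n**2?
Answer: 718188834406381/357810058 ≈ 2.0072e+6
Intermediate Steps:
p = 1/357810058 (p = 1/((-1878702 - 1*(-2266135)) + 105*(-1845)**2) = 1/((-1878702 + 2266135) + 105*3404025) = 1/(387433 + 357422625) = 1/357810058 ≈ 2.7948e-9)
((1592037 - 839061) + m) - p = ((1592037 - 839061) + 1254203) - 1*1/357810058 = (752976 + 1254203) - 1/357810058 = 2007179 - 1/357810058 = 718188834406381/357810058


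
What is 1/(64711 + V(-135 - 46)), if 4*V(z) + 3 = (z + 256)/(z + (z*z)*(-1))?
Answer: 131768/8526740147 ≈ 1.5453e-5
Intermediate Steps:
V(z) = -¾ + (256 + z)/(4*(z - z²)) (V(z) = -¾ + ((z + 256)/(z + (z*z)*(-1)))/4 = -¾ + ((256 + z)/(z + z²*(-1)))/4 = -¾ + ((256 + z)/(z - z²))/4 = -¾ + (256 + z)/(4*(z - z²)))
1/(64711 + V(-135 - 46)) = 1/(64711 + (-256 - 3*(-135 - 46)² + 2*(-135 - 46))/(4*(-135 - 46)*(-1 + (-135 - 46)))) = 1/(64711 + (¼)*(-256 - 3*(-181)² + 2*(-181))/(-181*(-1 - 181))) = 1/(64711 + (¼)*(-1/181)*(-256 - 3*32761 - 362)/(-182)) = 1/(64711 + (¼)*(-1/181)*(-1/182)*(-256 - 98283 - 362)) = 1/(64711 + (¼)*(-1/181)*(-1/182)*(-98901)) = 1/(64711 - 98901/131768) = 1/(8526740147/131768) = 131768/8526740147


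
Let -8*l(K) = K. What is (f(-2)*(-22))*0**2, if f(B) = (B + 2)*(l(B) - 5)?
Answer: 0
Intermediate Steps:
l(K) = -K/8
f(B) = (-5 - B/8)*(2 + B) (f(B) = (B + 2)*(-B/8 - 5) = (2 + B)*(-5 - B/8) = (-5 - B/8)*(2 + B))
(f(-2)*(-22))*0**2 = ((-10 - 21/4*(-2) - 1/8*(-2)**2)*(-22))*0**2 = ((-10 + 21/2 - 1/8*4)*(-22))*0 = ((-10 + 21/2 - 1/2)*(-22))*0 = (0*(-22))*0 = 0*0 = 0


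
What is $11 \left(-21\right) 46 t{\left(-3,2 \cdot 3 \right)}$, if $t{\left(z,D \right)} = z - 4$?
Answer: $74382$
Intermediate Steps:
$t{\left(z,D \right)} = -4 + z$ ($t{\left(z,D \right)} = z - 4 = -4 + z$)
$11 \left(-21\right) 46 t{\left(-3,2 \cdot 3 \right)} = 11 \left(-21\right) 46 \left(-4 - 3\right) = \left(-231\right) 46 \left(-7\right) = \left(-10626\right) \left(-7\right) = 74382$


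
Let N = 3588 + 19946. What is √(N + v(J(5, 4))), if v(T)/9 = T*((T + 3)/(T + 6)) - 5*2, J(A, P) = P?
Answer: √586730/5 ≈ 153.20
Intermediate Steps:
N = 23534
v(T) = -90 + 9*T*(3 + T)/(6 + T) (v(T) = 9*(T*((T + 3)/(T + 6)) - 5*2) = 9*(T*((3 + T)/(6 + T)) - 10) = 9*(T*(3 + T)/(6 + T) - 10) = 9*(-10 + T*(3 + T)/(6 + T)) = -90 + 9*T*(3 + T)/(6 + T))
√(N + v(J(5, 4))) = √(23534 + 9*(-60 + 4² - 7*4)/(6 + 4)) = √(23534 + 9*(-60 + 16 - 28)/10) = √(23534 + 9*(⅒)*(-72)) = √(23534 - 324/5) = √(117346/5) = √586730/5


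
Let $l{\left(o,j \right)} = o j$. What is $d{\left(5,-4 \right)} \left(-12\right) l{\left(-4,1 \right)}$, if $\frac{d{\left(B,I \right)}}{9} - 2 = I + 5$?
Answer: $1296$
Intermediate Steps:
$d{\left(B,I \right)} = 63 + 9 I$ ($d{\left(B,I \right)} = 18 + 9 \left(I + 5\right) = 18 + 9 \left(5 + I\right) = 18 + \left(45 + 9 I\right) = 63 + 9 I$)
$l{\left(o,j \right)} = j o$
$d{\left(5,-4 \right)} \left(-12\right) l{\left(-4,1 \right)} = \left(63 + 9 \left(-4\right)\right) \left(-12\right) 1 \left(-4\right) = \left(63 - 36\right) \left(-12\right) \left(-4\right) = 27 \left(-12\right) \left(-4\right) = \left(-324\right) \left(-4\right) = 1296$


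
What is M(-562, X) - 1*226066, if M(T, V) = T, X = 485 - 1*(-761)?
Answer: -226628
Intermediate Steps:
X = 1246 (X = 485 + 761 = 1246)
M(-562, X) - 1*226066 = -562 - 1*226066 = -562 - 226066 = -226628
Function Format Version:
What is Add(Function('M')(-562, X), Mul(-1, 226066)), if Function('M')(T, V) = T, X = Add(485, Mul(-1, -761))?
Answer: -226628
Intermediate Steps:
X = 1246 (X = Add(485, 761) = 1246)
Add(Function('M')(-562, X), Mul(-1, 226066)) = Add(-562, Mul(-1, 226066)) = Add(-562, -226066) = -226628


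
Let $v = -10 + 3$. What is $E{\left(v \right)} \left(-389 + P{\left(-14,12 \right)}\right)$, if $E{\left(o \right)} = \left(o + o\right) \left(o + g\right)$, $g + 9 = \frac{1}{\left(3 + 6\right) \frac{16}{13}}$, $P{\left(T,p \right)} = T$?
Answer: $- \frac{6462911}{72} \approx -89763.0$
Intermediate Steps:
$g = - \frac{1283}{144}$ ($g = -9 + \frac{1}{\left(3 + 6\right) \frac{16}{13}} = -9 + \frac{1}{9 \cdot 16 \cdot \frac{1}{13}} = -9 + \frac{1}{9 \cdot \frac{16}{13}} = -9 + \frac{1}{9} \cdot \frac{13}{16} = -9 + \frac{13}{144} = - \frac{1283}{144} \approx -8.9097$)
$v = -7$
$E{\left(o \right)} = 2 o \left(- \frac{1283}{144} + o\right)$ ($E{\left(o \right)} = \left(o + o\right) \left(o - \frac{1283}{144}\right) = 2 o \left(- \frac{1283}{144} + o\right)$)
$E{\left(v \right)} \left(-389 + P{\left(-14,12 \right)}\right) = \frac{1}{72} \left(-7\right) \left(-1283 + 144 \left(-7\right)\right) \left(-389 - 14\right) = \frac{1}{72} \left(-7\right) \left(-1283 - 1008\right) \left(-403\right) = \frac{1}{72} \left(-7\right) \left(-2291\right) \left(-403\right) = \frac{16037}{72} \left(-403\right) = - \frac{6462911}{72}$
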